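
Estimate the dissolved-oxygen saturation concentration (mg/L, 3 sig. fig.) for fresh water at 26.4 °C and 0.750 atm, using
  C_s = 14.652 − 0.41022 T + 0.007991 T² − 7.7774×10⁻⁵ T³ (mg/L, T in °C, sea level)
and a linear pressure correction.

At sea level: C_s = 14.652 − 0.41022×26.4 + 0.007991×26.4² − 7.7774×10⁻⁵×26.4³ = 7.961 mg/L.
Pressure correction: C_s' = 7.961 × 0.750 = 5.970 mg/L.

C_s ≈ 5.97 mg/L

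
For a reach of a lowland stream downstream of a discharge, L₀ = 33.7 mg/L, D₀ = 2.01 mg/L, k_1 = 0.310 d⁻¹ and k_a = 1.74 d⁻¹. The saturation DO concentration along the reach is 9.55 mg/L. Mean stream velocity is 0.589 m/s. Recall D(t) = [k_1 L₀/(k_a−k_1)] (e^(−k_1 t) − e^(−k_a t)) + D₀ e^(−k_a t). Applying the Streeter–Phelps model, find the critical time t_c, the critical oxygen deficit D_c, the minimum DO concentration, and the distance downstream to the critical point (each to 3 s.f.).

t_c ≈ 0.981 d; D_c ≈ 4.43 mg/L; min DO ≈ 5.12 mg/L; x_c ≈ 49.9 km

t_c = [1/(k_a−k_1)] ln[(k_a/k_1)(1 − D₀(k_a−k_1)/(k_1 L₀))]
= [1/(1.74−0.310)] ln[(1.74/0.310)(1 − 2.01×1.430/(0.310×33.7))]
= (1/1.430) ln[5.613 × 0.7249] = 0.6993 × ln(4.069) = 0.6993 × 1.403 = 0.9813 d.
D_c = (k_1/k_a) L₀ e^(−k_1 t_c) = (0.310/1.74) × 33.7 × e^(−0.310×0.9813) = 0.1782 × 33.7 × 0.7377 = 4.429 mg/L.
Minimum DO = C_s − D_c = 9.55 − 4.429 = 5.121 mg/L.
x_c = v t_c = 0.589 m/s × 0.9813 d × 86400 s/d = 49940 m ≈ 49.9 km.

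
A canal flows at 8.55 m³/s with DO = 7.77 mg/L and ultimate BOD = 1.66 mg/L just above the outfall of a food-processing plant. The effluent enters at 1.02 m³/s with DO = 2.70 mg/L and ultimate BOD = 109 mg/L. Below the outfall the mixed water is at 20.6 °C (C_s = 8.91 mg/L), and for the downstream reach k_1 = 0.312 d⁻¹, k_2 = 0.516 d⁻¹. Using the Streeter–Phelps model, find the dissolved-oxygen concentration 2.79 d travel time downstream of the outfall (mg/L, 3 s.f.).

Mixed DO = (8.55×7.77 + 1.02×2.70)/(8.55+1.02) = 69.19/9.570 = 7.230 mg/L.
Mixed L₀ = (8.55×1.66 + 1.02×109)/(9.570) = 125.4/9.570 = 13.10 mg/L.
Initial deficit D₀ = C_s − DO₀ = 8.91 − 7.230 = 1.680 mg/L.
D(2.79) = [0.312×13.10/(0.516−0.312)](e^(−0.312×2.79) − e^(−0.516×2.79)) + 1.680 e^(−0.516×2.79)
= 20.04 × (0.4188 − 0.2370) + 1.680 × 0.2370 = 4.040 mg/L.
DO = 8.91 − 4.040 = 4.870 mg/L.

DO ≈ 4.87 mg/L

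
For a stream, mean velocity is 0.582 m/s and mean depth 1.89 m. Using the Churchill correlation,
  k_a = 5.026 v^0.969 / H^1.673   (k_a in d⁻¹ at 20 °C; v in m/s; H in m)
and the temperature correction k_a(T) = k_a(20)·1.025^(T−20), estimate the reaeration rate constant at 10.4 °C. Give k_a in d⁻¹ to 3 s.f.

k_a(20) = 5.026 × 0.582^0.969 / 1.89^1.673 = 5.026 × 0.5918 / 2.901 = 1.025 d⁻¹.
k_a(10.4) = 1.025 × 1.025^(10.4−20) = 1.025 × 0.7890 = 0.8090 d⁻¹.

k_a ≈ 0.809 d⁻¹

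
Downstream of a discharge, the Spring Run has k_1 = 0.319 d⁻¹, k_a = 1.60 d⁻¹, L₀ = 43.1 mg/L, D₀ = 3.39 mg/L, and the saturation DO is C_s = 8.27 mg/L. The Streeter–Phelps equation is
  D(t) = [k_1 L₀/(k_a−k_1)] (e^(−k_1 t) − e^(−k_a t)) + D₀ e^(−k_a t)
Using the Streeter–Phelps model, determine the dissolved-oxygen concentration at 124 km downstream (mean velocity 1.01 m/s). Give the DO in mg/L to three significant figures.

DO ≈ 2.20 mg/L

Travel time t = x/v = 124 km / (1.01 m/s) = 124000 m / 1.01 m/s = 122800 s = 1.421 d.
k_1 L₀/(k_a−k_1) = 0.319×43.1/(1.60−0.319) = 13.75/1.281 = 10.73 mg/L.
e^(−k_1 t) = e^(−0.319×1.421) = 0.6355; e^(−k_a t) = e^(−1.60×1.421) = 0.1029.
D = 10.73 × (0.6355 − 0.1029) + 3.39 × 0.1029 = 5.716 + 0.3490 = 6.065 mg/L.
DO = C_s − D = 8.27 − 6.065 = 2.205 mg/L.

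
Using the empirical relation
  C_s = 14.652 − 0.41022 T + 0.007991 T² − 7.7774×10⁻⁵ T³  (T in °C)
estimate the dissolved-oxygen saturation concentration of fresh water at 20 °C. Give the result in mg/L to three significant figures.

C_s = 14.652 − 0.41022×20 + 0.007991×20² − 7.7774×10⁻⁵×20³ = 9.022 mg/L.

C_s ≈ 9.02 mg/L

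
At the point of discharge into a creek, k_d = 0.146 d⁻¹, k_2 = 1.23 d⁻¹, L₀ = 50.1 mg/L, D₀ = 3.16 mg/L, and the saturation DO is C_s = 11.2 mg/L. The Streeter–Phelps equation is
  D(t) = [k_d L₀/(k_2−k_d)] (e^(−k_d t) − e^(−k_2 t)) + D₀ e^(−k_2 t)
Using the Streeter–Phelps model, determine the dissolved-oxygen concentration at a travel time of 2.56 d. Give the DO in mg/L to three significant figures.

DO ≈ 6.71 mg/L

k_d L₀/(k_2−k_d) = 0.146×50.1/(1.23−0.146) = 7.315/1.084 = 6.748 mg/L.
e^(−k_d t) = e^(−0.146×2.560) = 0.6881; e^(−k_2 t) = e^(−1.23×2.560) = 0.04290.
D = 6.748 × (0.6881 − 0.04290) + 3.16 × 0.04290 = 4.354 + 0.1356 = 4.490 mg/L.
DO = C_s − D = 11.2 − 4.490 = 6.710 mg/L.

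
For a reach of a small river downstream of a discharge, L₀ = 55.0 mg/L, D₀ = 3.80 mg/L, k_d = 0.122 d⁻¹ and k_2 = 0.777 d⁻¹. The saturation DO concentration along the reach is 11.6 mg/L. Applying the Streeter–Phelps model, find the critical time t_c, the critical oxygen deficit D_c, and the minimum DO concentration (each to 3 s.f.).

t_c ≈ 2.12 d; D_c ≈ 6.67 mg/L; min DO ≈ 4.93 mg/L

With k_2/k_d = 6.369 and 1 − D₀(k_2−k_d)/(k_d L₀) = 0.6291,
t_c = ln(6.369 × 0.6291) / (0.777 − 0.122) = ln(4.006) / 0.6550 = 1.388/0.6550 = 2.119 d.
L(t_c) = L₀ e^(−k_d t_c) = 55.0 × 0.7722 = 42.47 mg/L, and at the critical point k_2 D_c = k_d L, so D_c = (0.122/0.777) × 42.47 = 6.669 mg/L.
Minimum DO = C_s − D_c = 11.6 − 6.669 = 4.931 mg/L.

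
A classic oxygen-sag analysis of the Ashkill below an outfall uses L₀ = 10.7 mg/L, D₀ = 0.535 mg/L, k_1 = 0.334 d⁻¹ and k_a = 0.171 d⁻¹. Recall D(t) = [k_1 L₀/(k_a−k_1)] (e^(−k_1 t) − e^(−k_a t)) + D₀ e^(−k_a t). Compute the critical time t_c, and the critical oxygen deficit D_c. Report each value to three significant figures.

With k_a/k_1 = 0.5120 and 1 − D₀(k_a−k_1)/(k_1 L₀) = 1.024,
t_c = ln(0.5120 × 1.024) / (0.171 − 0.334) = ln(0.5245) / -0.1630 = -0.6454/-0.1630 = 3.959 d.
D_c = (k_1/k_a) L₀ e^(−k_1 t_c) = (0.334/0.171) × 10.7 × e^(−0.334×3.959) = 1.953 × 10.7 × 0.2665 = 5.570 mg/L.

t_c ≈ 3.96 d; D_c ≈ 5.57 mg/L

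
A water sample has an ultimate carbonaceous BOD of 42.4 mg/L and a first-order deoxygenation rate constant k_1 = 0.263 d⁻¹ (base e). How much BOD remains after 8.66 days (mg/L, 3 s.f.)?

L ≈ 4.35 mg/L

L_t = L₀ e^(−k_1 t) = 42.4 × e^(−0.263×8.66) = 42.4 × 0.1025 = 4.347 mg/L.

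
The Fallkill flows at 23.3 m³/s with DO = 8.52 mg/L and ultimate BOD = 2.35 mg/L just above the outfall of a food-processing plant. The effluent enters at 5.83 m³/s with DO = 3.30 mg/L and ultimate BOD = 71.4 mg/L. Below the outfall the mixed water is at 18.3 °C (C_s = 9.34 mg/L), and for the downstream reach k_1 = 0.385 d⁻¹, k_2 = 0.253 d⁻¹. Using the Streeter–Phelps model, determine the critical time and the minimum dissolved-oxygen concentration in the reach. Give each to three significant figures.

t_c ≈ 2.89 d; minimum DO ≈ 1.24 mg/L

Mixed DO = (23.3×8.52 + 5.83×3.30)/(23.3+5.83) = 217.8/29.13 = 7.475 mg/L.
Mixed L₀ = (23.3×2.35 + 5.83×71.4)/(29.13) = 471.0/29.13 = 16.17 mg/L.
Initial deficit D₀ = C_s − DO₀ = 9.34 − 7.475 = 1.865 mg/L.
t_c = (1/-0.1320) ln[(0.253/0.385)(1 − 1.865×-0.1320/(0.385×16.17))] = -7.576 × ln(0.6831) = 2.887 d.
D_c = (0.385/0.253) × 16.17 × e^(−0.385×2.887) = 1.522 × 16.17 × 0.3291 = 8.097 mg/L.
Minimum DO = 9.34 − 8.097 = 1.243 mg/L.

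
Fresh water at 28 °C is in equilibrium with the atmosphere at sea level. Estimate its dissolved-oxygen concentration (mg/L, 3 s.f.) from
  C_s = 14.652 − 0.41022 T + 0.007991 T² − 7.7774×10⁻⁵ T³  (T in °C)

C_s ≈ 7.72 mg/L

C_s = 14.652 − 0.41022×28 + 0.007991×28² − 7.7774×10⁻⁵×28³ = 7.723 mg/L.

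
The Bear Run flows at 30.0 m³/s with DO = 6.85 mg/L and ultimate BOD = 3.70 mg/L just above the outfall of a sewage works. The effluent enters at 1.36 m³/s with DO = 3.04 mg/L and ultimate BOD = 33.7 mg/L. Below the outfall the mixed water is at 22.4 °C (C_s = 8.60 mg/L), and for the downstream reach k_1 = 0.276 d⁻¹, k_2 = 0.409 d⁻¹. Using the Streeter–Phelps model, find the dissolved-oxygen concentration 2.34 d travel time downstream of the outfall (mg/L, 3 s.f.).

Mixed DO = (30.0×6.85 + 1.36×3.04)/(30.0+1.36) = 209.6/31.36 = 6.685 mg/L.
Mixed L₀ = (30.0×3.70 + 1.36×33.7)/(31.36) = 156.8/31.36 = 5.001 mg/L.
Initial deficit D₀ = C_s − DO₀ = 8.60 − 6.685 = 1.915 mg/L.
D(2.34) = [0.276×5.001/(0.409−0.276)](e^(−0.276×2.34) − e^(−0.409×2.34)) + 1.915 e^(−0.409×2.34)
= 10.38 × (0.5242 − 0.3840) + 1.915 × 0.3840 = 2.191 mg/L.
DO = 8.60 − 2.191 = 6.409 mg/L.

DO ≈ 6.41 mg/L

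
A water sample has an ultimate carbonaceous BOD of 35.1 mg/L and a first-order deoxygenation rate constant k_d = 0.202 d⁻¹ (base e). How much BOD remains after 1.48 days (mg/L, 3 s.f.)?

L ≈ 26.0 mg/L

L_t = L₀ e^(−k_d t) = 35.1 × e^(−0.202×1.48) = 35.1 × 0.7416 = 26.03 mg/L.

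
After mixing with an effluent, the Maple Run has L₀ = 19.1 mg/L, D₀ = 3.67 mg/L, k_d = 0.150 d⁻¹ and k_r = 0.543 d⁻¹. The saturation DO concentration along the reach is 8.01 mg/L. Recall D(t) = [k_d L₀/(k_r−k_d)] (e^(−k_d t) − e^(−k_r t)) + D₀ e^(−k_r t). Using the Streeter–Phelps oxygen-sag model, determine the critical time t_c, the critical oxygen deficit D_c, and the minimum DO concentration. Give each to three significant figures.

t_c ≈ 1.49 d; D_c ≈ 4.22 mg/L; min DO ≈ 3.79 mg/L

At the critical point dD/dt = 0, so k_d L₀ e^(−k_d t) = k_r D. Substituting D(t) from the Streeter–Phelps equation and solving for t gives
t_c = ln[(k_r/k_d)(1 − D₀(k_r−k_d)/(k_d L₀))] / (k_r−k_d).
Here k_r−k_d = 0.3930 d⁻¹ and 1 − D₀(k_r−k_d)/(k_d L₀) = 1 − 3.67×0.3930/(0.150×19.1) = 0.4966, so
t_c = ln(3.620 × 0.4966) / 0.3930 = 0.5865 / 0.3930 = 1.492 d.
L(t_c) = L₀ e^(−k_d t_c) = 19.1 × 0.7994 = 15.27 mg/L, and at the critical point k_r D_c = k_d L, so D_c = (0.150/0.543) × 15.27 = 4.218 mg/L.
Minimum DO = C_s − D_c = 8.01 − 4.218 = 3.792 mg/L.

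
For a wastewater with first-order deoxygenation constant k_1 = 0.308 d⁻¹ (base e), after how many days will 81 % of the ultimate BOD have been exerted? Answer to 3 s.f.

t ≈ 5.39 d

y/L₀ = 1 − e^(−k_1 t) = 0.81 ⇒ e^(−k_1 t) = 0.190
t = −ln(0.190) / 0.308 = 1.661 / 0.308 = 5.392 d.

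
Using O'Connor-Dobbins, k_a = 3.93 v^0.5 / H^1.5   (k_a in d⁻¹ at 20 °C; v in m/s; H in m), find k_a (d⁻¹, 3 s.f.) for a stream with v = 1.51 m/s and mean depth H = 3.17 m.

k_a = 3.93 × 1.51^0.5 / 3.17^1.5 = 3.93 × 1.229 / 5.644 = 0.8556 d⁻¹.

k_a ≈ 0.856 d⁻¹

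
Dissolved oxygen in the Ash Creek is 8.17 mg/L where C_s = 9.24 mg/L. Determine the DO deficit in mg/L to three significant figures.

D ≈ 1.07 mg/L

D = C_s − C = 9.24 − 8.17 = 1.07 mg/L.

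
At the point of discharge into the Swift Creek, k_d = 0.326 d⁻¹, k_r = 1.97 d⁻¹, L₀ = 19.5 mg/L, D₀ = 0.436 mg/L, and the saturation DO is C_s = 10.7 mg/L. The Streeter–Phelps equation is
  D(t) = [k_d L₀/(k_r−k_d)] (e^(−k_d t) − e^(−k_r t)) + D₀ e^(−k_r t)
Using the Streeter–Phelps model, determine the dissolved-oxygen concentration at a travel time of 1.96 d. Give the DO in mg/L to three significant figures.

k_d L₀/(k_r−k_d) = 0.326×19.5/(1.97−0.326) = 6.357/1.644 = 3.867 mg/L.
e^(−k_d t) = e^(−0.326×1.960) = 0.5278; e^(−k_r t) = e^(−1.97×1.960) = 0.02104.
D = 3.867 × (0.5278 − 0.02104) + 0.436 × 0.02104 = 1.960 + 0.009175 = 1.969 mg/L.
DO = C_s − D = 10.7 − 1.969 = 8.731 mg/L.

DO ≈ 8.73 mg/L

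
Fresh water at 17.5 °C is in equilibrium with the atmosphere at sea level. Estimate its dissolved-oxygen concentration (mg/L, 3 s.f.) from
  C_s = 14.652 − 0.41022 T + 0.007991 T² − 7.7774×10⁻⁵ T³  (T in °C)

C_s = 14.652 − 0.41022×17.5 + 0.007991×17.5² − 7.7774×10⁻⁵×17.5³ = 9.504 mg/L.

C_s ≈ 9.50 mg/L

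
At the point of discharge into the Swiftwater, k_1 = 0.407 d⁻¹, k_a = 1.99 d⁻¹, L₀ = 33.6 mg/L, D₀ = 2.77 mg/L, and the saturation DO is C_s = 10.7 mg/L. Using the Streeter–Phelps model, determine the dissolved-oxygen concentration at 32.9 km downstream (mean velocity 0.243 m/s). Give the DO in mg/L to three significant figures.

Travel time t = x/v = 32.9 km / (0.243 m/s) = 32900 m / 0.243 m/s = 135400 s = 1.567 d.
k_1 L₀/(k_a−k_1) = 0.407×33.6/(1.99−0.407) = 13.68/1.583 = 8.639 mg/L.
e^(−k_1 t) = e^(−0.407×1.567) = 0.5285; e^(−k_a t) = e^(−1.99×1.567) = 0.04423.
D = 8.639 × (0.5285 − 0.04423) + 2.77 × 0.04423 = 4.183 + 0.1225 = 4.306 mg/L.
DO = C_s − D = 10.7 − 4.306 = 6.394 mg/L.

DO ≈ 6.39 mg/L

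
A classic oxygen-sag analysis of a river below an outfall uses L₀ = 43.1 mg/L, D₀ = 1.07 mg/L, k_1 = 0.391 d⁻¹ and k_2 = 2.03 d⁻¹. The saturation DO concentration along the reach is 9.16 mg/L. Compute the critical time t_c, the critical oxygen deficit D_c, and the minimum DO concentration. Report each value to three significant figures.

t_c ≈ 0.938 d; D_c ≈ 5.75 mg/L; min DO ≈ 3.41 mg/L

t_c = [1/(k_2−k_1)] ln[(k_2/k_1)(1 − D₀(k_2−k_1)/(k_1 L₀))]
= [1/(2.03−0.391)] ln[(2.03/0.391)(1 − 1.07×1.639/(0.391×43.1))]
= (1/1.639) ln[5.192 × 0.8959] = 0.6101 × ln(4.652) = 0.6101 × 1.537 = 0.9379 d.
D_c = (k_1/k_2) L₀ e^(−k_1 t_c) = (0.391/2.03) × 43.1 × e^(−0.391×0.9379) = 0.1926 × 43.1 × 0.6930 = 5.753 mg/L.
Minimum DO = C_s − D_c = 9.16 − 5.753 = 3.407 mg/L.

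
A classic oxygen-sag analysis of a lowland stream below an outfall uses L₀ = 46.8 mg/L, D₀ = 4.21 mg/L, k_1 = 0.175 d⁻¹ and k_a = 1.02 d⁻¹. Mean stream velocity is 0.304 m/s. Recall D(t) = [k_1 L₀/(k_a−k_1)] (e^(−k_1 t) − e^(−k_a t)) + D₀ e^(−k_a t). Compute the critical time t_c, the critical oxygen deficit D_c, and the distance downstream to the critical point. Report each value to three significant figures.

t_c = [1/(k_a−k_1)] ln[(k_a/k_1)(1 − D₀(k_a−k_1)/(k_1 L₀))]
= [1/(1.02−0.175)] ln[(1.02/0.175)(1 − 4.21×0.8450/(0.175×46.8))]
= (1/0.8450) ln[5.829 × 0.5656] = 1.183 × ln(3.297) = 1.183 × 1.193 = 1.412 d.
D_c = (k_1/k_a) L₀ e^(−k_1 t_c) = (0.175/1.02) × 46.8 × e^(−0.175×1.412) = 0.1716 × 46.8 × 0.7811 = 6.272 mg/L.
x_c = v t_c = 0.304 m/s × 1.412 d × 86400 s/d = 37080 m ≈ 37.1 km.

t_c ≈ 1.41 d; D_c ≈ 6.27 mg/L; x_c ≈ 37.1 km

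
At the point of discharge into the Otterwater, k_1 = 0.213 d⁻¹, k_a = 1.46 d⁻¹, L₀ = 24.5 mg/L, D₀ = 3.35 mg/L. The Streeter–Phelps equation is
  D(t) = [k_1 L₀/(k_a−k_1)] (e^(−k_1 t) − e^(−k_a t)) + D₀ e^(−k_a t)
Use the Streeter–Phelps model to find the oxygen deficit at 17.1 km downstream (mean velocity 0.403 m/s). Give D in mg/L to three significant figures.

Travel time t = x/v = 17.1 km / (0.403 m/s) = 17100 m / 0.403 m/s = 42430 s = 0.4911 d.
k_1 L₀/(k_a−k_1) = 0.213×24.5/(1.46−0.213) = 5.218/1.247 = 4.185 mg/L.
e^(−k_1 t) = e^(−0.213×0.4911) = 0.9007; e^(−k_a t) = e^(−1.46×0.4911) = 0.4882.
D = 4.185 × (0.9007 − 0.4882) + 3.35 × 0.4882 = 1.726 + 1.635 = 3.362 mg/L.

D ≈ 3.36 mg/L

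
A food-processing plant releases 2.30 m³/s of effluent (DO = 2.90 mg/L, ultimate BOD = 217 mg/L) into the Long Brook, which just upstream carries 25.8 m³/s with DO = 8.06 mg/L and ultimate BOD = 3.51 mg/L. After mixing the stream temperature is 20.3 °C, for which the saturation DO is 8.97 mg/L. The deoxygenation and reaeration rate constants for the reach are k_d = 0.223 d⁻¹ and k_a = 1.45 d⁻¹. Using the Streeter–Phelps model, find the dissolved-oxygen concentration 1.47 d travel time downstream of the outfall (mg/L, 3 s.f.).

DO ≈ 6.52 mg/L

Mixed DO = (25.8×8.06 + 2.30×2.90)/(25.8+2.30) = 214.6/28.10 = 7.638 mg/L.
Mixed L₀ = (25.8×3.51 + 2.30×217)/(28.10) = 589.7/28.10 = 20.98 mg/L.
Initial deficit D₀ = C_s − DO₀ = 8.97 − 7.638 = 1.332 mg/L.
D(1.47) = [0.223×20.98/(1.45−0.223)](e^(−0.223×1.47) − e^(−1.45×1.47)) + 1.332 e^(−1.45×1.47)
= 3.814 × (0.7205 − 0.1187) + 1.332 × 0.1187 = 2.453 mg/L.
DO = 8.97 − 2.453 = 6.517 mg/L.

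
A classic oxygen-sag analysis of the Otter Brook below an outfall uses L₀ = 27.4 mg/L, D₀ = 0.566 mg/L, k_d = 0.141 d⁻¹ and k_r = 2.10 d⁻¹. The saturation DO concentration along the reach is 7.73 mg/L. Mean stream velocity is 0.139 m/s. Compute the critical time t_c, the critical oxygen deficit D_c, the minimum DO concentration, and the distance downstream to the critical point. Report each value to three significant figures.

t_c ≈ 1.21 d; D_c ≈ 1.55 mg/L; min DO ≈ 6.18 mg/L; x_c ≈ 14.5 km

t_c = [1/(k_r−k_d)] ln[(k_r/k_d)(1 − D₀(k_r−k_d)/(k_d L₀))]
= [1/(2.10−0.141)] ln[(2.10/0.141)(1 − 0.566×1.959/(0.141×27.4))]
= (1/1.959) ln[14.89 × 0.7130] = 0.5105 × ln(10.62) = 0.5105 × 2.363 = 1.206 d.
D_c = (k_d/k_r) L₀ e^(−k_d t_c) = (0.141/2.10) × 27.4 × e^(−0.141×1.206) = 0.06714 × 27.4 × 0.8436 = 1.552 mg/L.
Minimum DO = C_s − D_c = 7.73 − 1.552 = 6.178 mg/L.
x_c = v t_c = 0.139 m/s × 1.206 d × 86400 s/d = 14480 m ≈ 14.5 km.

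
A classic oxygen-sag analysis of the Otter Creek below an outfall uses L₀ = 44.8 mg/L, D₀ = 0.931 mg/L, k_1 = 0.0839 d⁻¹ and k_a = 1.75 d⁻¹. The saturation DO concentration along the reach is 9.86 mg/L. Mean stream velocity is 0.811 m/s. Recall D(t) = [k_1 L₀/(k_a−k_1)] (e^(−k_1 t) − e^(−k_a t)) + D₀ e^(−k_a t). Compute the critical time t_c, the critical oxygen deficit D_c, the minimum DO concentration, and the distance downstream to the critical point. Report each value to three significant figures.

With k_a/k_1 = 20.86 and 1 − D₀(k_a−k_1)/(k_1 L₀) = 0.5873,
t_c = ln(20.86 × 0.5873) / (1.75 − 0.0839) = ln(12.25) / 1.666 = 2.506/1.666 = 1.504 d.
D_c = (k_1/k_a) L₀ e^(−k_1 t_c) = (0.0839/1.75) × 44.8 × e^(−0.0839×1.504) = 0.04794 × 44.8 × 0.8815 = 1.893 mg/L.
Minimum DO = C_s − D_c = 9.86 − 1.893 = 7.967 mg/L.
x_c = v t_c = 0.811 m/s × 1.504 d × 86400 s/d = 105400 m ≈ 105 km.

t_c ≈ 1.50 d; D_c ≈ 1.89 mg/L; min DO ≈ 7.97 mg/L; x_c ≈ 105 km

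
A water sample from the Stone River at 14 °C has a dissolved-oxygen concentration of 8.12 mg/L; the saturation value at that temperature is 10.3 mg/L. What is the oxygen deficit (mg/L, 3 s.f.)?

D ≈ 2.18 mg/L

D = C_s − C = 10.3 − 8.12 = 2.18 mg/L.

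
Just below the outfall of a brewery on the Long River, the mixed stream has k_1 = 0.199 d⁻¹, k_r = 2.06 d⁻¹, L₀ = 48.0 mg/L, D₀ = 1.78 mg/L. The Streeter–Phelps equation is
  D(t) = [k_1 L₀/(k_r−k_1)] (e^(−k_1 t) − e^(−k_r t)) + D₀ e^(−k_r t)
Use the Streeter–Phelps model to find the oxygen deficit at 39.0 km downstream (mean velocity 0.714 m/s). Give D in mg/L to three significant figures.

Travel time t = x/v = 39.0 km / (0.714 m/s) = 39000 m / 0.714 m/s = 54620 s = 0.6322 d.
k_1 L₀/(k_r−k_1) = 0.199×48.0/(2.06−0.199) = 9.552/1.861 = 5.133 mg/L.
e^(−k_1 t) = e^(−0.199×0.6322) = 0.8818; e^(−k_r t) = e^(−2.06×0.6322) = 0.2719.
D = 5.133 × (0.8818 − 0.2719) + 1.78 × 0.2719 = 3.130 + 0.4840 = 3.614 mg/L.

D ≈ 3.61 mg/L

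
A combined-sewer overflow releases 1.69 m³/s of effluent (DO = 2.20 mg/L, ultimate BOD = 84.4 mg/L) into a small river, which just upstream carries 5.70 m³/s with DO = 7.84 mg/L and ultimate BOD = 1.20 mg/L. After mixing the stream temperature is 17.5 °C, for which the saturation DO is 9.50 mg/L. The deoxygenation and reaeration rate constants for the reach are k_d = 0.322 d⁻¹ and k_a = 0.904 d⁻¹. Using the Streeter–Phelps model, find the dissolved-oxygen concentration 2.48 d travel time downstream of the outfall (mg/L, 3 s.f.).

Mixed DO = (5.70×7.84 + 1.69×2.20)/(5.70+1.69) = 48.41/7.390 = 6.550 mg/L.
Mixed L₀ = (5.70×1.20 + 1.69×84.4)/(7.390) = 149.5/7.390 = 20.23 mg/L.
Initial deficit D₀ = C_s − DO₀ = 9.50 − 6.550 = 2.950 mg/L.
D(2.48) = [0.322×20.23/(0.904−0.322)](e^(−0.322×2.48) − e^(−0.904×2.48)) + 2.950 e^(−0.904×2.48)
= 11.19 × (0.4500 − 0.1063) + 2.950 × 0.1063 = 4.160 mg/L.
DO = 9.50 − 4.160 = 5.340 mg/L.

DO ≈ 5.34 mg/L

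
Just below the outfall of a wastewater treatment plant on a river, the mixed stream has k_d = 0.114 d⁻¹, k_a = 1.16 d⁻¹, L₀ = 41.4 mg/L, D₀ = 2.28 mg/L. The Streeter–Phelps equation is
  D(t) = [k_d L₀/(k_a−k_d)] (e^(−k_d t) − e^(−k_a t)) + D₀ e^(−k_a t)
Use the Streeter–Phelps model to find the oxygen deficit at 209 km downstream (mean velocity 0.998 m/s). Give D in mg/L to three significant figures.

D ≈ 3.29 mg/L

Travel time t = x/v = 209 km / (0.998 m/s) = 209000 m / 0.998 m/s = 209400 s = 2.424 d.
k_d L₀/(k_a−k_d) = 0.114×41.4/(1.16−0.114) = 4.720/1.046 = 4.512 mg/L.
e^(−k_d t) = e^(−0.114×2.424) = 0.7586; e^(−k_a t) = e^(−1.16×2.424) = 0.06011.
D = 4.512 × (0.7586 − 0.06011) + 2.28 × 0.06011 = 3.152 + 0.1370 = 3.289 mg/L.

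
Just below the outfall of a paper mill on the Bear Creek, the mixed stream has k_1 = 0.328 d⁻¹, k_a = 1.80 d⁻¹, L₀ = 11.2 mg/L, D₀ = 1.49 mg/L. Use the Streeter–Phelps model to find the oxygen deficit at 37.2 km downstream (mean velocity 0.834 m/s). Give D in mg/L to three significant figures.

D ≈ 1.71 mg/L

Travel time t = x/v = 37.2 km / (0.834 m/s) = 37200 m / 0.834 m/s = 44600 s = 0.5163 d.
k_1 L₀/(k_a−k_1) = 0.328×11.2/(1.80−0.328) = 3.674/1.472 = 2.496 mg/L.
e^(−k_1 t) = e^(−0.328×0.5163) = 0.8442; e^(−k_a t) = e^(−1.80×0.5163) = 0.3948.
D = 2.496 × (0.8442 − 0.3948) + 1.49 × 0.3948 = 1.122 + 0.5883 = 1.710 mg/L.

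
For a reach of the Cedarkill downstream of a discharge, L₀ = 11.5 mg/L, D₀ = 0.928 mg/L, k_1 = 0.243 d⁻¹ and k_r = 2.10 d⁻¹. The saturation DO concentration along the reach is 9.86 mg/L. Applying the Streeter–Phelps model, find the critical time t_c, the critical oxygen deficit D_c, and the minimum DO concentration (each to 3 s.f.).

With k_r/k_1 = 8.642 and 1 − D₀(k_r−k_1)/(k_1 L₀) = 0.3833,
t_c = ln(8.642 × 0.3833) / (2.10 − 0.243) = ln(3.313) / 1.857 = 1.198/1.857 = 0.6450 d.
D_c = (k_1/k_r) L₀ e^(−k_1 t_c) = (0.243/2.10) × 11.5 × e^(−0.243×0.6450) = 0.1157 × 11.5 × 0.8549 = 1.138 mg/L.
Minimum DO = C_s − D_c = 9.86 − 1.138 = 8.722 mg/L.

t_c ≈ 0.645 d; D_c ≈ 1.14 mg/L; min DO ≈ 8.72 mg/L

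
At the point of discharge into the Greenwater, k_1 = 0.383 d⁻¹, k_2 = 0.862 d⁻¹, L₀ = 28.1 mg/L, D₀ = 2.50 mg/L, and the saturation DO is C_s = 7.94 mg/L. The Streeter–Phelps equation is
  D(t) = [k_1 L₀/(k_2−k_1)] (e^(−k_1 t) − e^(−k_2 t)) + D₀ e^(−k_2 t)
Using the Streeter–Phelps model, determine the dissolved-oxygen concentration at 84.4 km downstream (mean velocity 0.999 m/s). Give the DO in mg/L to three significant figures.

DO ≈ 1.09 mg/L

Travel time t = x/v = 84.4 km / (0.999 m/s) = 84400 m / 0.999 m/s = 84480 s = 0.9778 d.
k_1 L₀/(k_2−k_1) = 0.383×28.1/(0.862−0.383) = 10.76/0.4790 = 22.47 mg/L.
e^(−k_1 t) = e^(−0.383×0.9778) = 0.6876; e^(−k_2 t) = e^(−0.862×0.9778) = 0.4305.
D = 22.47 × (0.6876 − 0.4305) + 2.50 × 0.4305 = 5.778 + 1.076 = 6.854 mg/L.
DO = C_s − D = 7.94 − 6.854 = 1.086 mg/L.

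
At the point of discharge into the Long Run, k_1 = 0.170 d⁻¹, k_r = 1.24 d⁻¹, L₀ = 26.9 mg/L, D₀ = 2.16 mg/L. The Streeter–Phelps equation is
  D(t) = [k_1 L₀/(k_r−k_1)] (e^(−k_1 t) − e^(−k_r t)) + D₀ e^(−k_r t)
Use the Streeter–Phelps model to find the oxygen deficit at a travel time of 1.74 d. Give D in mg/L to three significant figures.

k_1 L₀/(k_r−k_1) = 0.170×26.9/(1.24−0.170) = 4.573/1.070 = 4.274 mg/L.
e^(−k_1 t) = e^(−0.170×1.740) = 0.7439; e^(−k_r t) = e^(−1.24×1.740) = 0.1156.
D = 4.274 × (0.7439 − 0.1156) + 2.16 × 0.1156 = 2.685 + 0.2497 = 2.935 mg/L.

D ≈ 2.94 mg/L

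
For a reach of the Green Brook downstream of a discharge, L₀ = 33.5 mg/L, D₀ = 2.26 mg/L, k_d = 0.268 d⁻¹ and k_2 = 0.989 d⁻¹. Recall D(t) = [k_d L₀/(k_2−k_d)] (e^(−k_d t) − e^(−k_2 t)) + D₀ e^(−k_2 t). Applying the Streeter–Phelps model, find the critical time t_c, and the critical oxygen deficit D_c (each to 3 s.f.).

t_c ≈ 1.53 d; D_c ≈ 6.02 mg/L

t_c = [1/(k_2−k_d)] ln[(k_2/k_d)(1 − D₀(k_2−k_d)/(k_d L₀))]
= [1/(0.989−0.268)] ln[(0.989/0.268)(1 − 2.26×0.7210/(0.268×33.5))]
= (1/0.7210) ln[3.690 × 0.8185] = 1.387 × ln(3.021) = 1.387 × 1.105 = 1.533 d.
D_c = (k_d/k_2) L₀ e^(−k_d t_c) = (0.268/0.989) × 33.5 × e^(−0.268×1.533) = 0.2710 × 33.5 × 0.6631 = 6.019 mg/L.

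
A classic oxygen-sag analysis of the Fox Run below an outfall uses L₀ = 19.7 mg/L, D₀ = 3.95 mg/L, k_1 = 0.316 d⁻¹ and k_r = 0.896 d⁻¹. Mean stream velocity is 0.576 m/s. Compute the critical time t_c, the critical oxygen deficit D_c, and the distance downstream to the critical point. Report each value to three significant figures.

With k_r/k_1 = 2.835 and 1 − D₀(k_r−k_1)/(k_1 L₀) = 0.6320,
t_c = ln(2.835 × 0.6320) / (0.896 − 0.316) = ln(1.792) / 0.5800 = 0.5833/0.5800 = 1.006 d.
D_c = (k_1/k_r) L₀ e^(−k_1 t_c) = (0.316/0.896) × 19.7 × e^(−0.316×1.006) = 0.3527 × 19.7 × 0.7277 = 5.056 mg/L.
x_c = v t_c = 0.576 m/s × 1.006 d × 86400 s/d = 50050 m ≈ 50.0 km.

t_c ≈ 1.01 d; D_c ≈ 5.06 mg/L; x_c ≈ 50.0 km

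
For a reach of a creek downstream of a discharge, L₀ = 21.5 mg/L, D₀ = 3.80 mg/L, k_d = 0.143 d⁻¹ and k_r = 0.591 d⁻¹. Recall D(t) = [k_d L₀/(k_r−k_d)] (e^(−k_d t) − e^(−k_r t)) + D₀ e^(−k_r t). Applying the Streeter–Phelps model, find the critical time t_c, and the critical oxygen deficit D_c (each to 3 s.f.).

t_c ≈ 1.37 d; D_c ≈ 4.28 mg/L

t_c = [1/(k_r−k_d)] ln[(k_r/k_d)(1 − D₀(k_r−k_d)/(k_d L₀))]
= [1/(0.591−0.143)] ln[(0.591/0.143)(1 − 3.80×0.4480/(0.143×21.5))]
= (1/0.4480) ln[4.133 × 0.4463] = 2.232 × ln(1.844) = 2.232 × 0.6122 = 1.366 d.
D_c = (k_d/k_r) L₀ e^(−k_d t_c) = (0.143/0.591) × 21.5 × e^(−0.143×1.366) = 0.2420 × 21.5 × 0.8225 = 4.279 mg/L.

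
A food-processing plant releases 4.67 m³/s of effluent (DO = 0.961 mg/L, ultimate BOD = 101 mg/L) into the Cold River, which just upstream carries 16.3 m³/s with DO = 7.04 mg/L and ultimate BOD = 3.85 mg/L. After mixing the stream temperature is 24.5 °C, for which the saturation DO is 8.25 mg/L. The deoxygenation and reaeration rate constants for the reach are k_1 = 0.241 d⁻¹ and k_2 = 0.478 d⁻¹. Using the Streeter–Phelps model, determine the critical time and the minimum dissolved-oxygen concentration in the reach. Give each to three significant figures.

Mixed DO = (16.3×7.04 + 4.67×0.961)/(16.3+4.67) = 119.2/20.97 = 5.686 mg/L.
Mixed L₀ = (16.3×3.85 + 4.67×101)/(20.97) = 534.4/20.97 = 25.49 mg/L.
Initial deficit D₀ = C_s − DO₀ = 8.25 − 5.686 = 2.564 mg/L.
t_c = (1/0.2370) ln[(0.478/0.241)(1 − 2.564×0.2370/(0.241×25.49))] = 4.219 × ln(1.787) = 2.450 d.
D_c = (0.241/0.478) × 25.49 × e^(−0.241×2.450) = 0.5042 × 25.49 × 0.5541 = 7.120 mg/L.
Minimum DO = 8.25 − 7.120 = 1.130 mg/L.

t_c ≈ 2.45 d; minimum DO ≈ 1.13 mg/L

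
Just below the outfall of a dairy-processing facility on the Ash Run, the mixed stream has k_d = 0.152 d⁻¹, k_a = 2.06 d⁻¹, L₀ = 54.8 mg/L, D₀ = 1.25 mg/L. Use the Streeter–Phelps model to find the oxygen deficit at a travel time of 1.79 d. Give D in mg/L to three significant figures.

D ≈ 3.25 mg/L

k_d L₀/(k_a−k_d) = 0.152×54.8/(2.06−0.152) = 8.330/1.908 = 4.366 mg/L.
e^(−k_d t) = e^(−0.152×1.790) = 0.7618; e^(−k_a t) = e^(−2.06×1.790) = 0.02504.
D = 4.366 × (0.7618 − 0.02504) + 1.25 × 0.02504 = 3.216 + 0.03130 = 3.248 mg/L.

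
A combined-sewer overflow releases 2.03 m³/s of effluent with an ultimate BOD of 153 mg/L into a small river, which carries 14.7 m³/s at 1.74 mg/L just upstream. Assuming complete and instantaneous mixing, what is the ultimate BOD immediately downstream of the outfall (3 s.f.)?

20.1 mg/L

Flow-weighted mixing: C = (Q_r C_r + Q_w C_w)/(Q_r + Q_w)
= (14.7×1.74 + 2.03×153)/(14.7 + 2.03) = 336.2/16.73 = 20.09 mg/L.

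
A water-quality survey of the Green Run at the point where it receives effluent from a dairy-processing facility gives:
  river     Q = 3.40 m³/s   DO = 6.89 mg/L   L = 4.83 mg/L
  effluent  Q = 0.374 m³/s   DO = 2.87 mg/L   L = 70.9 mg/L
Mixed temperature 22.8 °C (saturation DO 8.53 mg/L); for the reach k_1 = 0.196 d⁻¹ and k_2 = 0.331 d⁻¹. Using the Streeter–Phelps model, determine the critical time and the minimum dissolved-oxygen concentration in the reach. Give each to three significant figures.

Mixed DO = (3.40×6.89 + 0.374×2.87)/(3.40+0.374) = 24.50/3.774 = 6.492 mg/L.
Mixed L₀ = (3.40×4.83 + 0.374×70.9)/(3.774) = 42.94/3.774 = 11.38 mg/L.
Initial deficit D₀ = C_s − DO₀ = 8.53 − 6.492 = 2.038 mg/L.
t_c = (1/0.1350) ln[(0.331/0.196)(1 − 2.038×0.1350/(0.196×11.38))] = 7.407 × ln(1.480) = 2.906 d.
D_c = (0.196/0.331) × 11.38 × e^(−0.196×2.906) = 0.5921 × 11.38 × 0.5658 = 3.812 mg/L.
Minimum DO = 8.53 − 3.812 = 4.718 mg/L.

t_c ≈ 2.91 d; minimum DO ≈ 4.72 mg/L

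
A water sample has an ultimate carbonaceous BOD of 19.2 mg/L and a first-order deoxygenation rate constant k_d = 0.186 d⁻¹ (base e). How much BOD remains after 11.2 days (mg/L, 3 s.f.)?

L ≈ 2.39 mg/L

L_t = L₀ e^(−k_d t) = 19.2 × e^(−0.186×11.2) = 19.2 × 0.1245 = 2.391 mg/L.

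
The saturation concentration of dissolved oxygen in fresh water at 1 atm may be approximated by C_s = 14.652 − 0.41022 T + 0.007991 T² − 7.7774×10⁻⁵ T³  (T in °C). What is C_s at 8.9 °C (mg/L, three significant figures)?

C_s ≈ 11.6 mg/L

C_s = 14.652 − 0.41022×8.9 + 0.007991×8.9² − 7.7774×10⁻⁵×8.9³ = 11.58 mg/L.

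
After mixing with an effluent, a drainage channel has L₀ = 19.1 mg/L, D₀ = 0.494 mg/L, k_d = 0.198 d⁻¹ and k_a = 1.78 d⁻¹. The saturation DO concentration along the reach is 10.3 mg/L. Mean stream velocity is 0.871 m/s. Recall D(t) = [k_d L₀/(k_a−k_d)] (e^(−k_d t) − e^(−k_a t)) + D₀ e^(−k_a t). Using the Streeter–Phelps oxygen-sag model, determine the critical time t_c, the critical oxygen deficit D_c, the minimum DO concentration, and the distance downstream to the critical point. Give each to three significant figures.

t_c ≈ 1.24 d; D_c ≈ 1.66 mg/L; min DO ≈ 8.64 mg/L; x_c ≈ 93.5 km

At the critical point dD/dt = 0, so k_d L₀ e^(−k_d t) = k_a D. Substituting D(t) from the Streeter–Phelps equation and solving for t gives
t_c = ln[(k_a/k_d)(1 − D₀(k_a−k_d)/(k_d L₀))] / (k_a−k_d).
Here k_a−k_d = 1.582 d⁻¹ and 1 − D₀(k_a−k_d)/(k_d L₀) = 1 − 0.494×1.582/(0.198×19.1) = 0.7934, so
t_c = ln(8.990 × 0.7934) / 1.582 = 1.965 / 1.582 = 1.242 d.
D_c = (k_d/k_a) L₀ e^(−k_d t_c) = (0.198/1.78) × 19.1 × e^(−0.198×1.242) = 0.1112 × 19.1 × 0.7820 = 1.661 mg/L.
Minimum DO = C_s − D_c = 10.3 − 1.661 = 8.639 mg/L.
x_c = v t_c = 0.871 m/s × 1.242 d × 86400 s/d = 93450 m ≈ 93.5 km.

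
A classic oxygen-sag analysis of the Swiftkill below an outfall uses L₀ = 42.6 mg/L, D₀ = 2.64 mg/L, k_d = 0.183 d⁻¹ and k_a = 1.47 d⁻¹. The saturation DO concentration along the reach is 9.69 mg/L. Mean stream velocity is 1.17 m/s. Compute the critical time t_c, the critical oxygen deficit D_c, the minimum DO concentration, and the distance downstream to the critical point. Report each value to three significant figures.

t_c ≈ 1.17 d; D_c ≈ 4.28 mg/L; min DO ≈ 5.41 mg/L; x_c ≈ 119 km

At the critical point dD/dt = 0, so k_d L₀ e^(−k_d t) = k_a D. Substituting D(t) from the Streeter–Phelps equation and solving for t gives
t_c = ln[(k_a/k_d)(1 − D₀(k_a−k_d)/(k_d L₀))] / (k_a−k_d).
Here k_a−k_d = 1.287 d⁻¹ and 1 − D₀(k_a−k_d)/(k_d L₀) = 1 − 2.64×1.287/(0.183×42.6) = 0.5642, so
t_c = ln(8.033 × 0.5642) / 1.287 = 1.511 / 1.287 = 1.174 d.
D_c = (k_d/k_a) L₀ e^(−k_d t_c) = (0.183/1.47) × 42.6 × e^(−0.183×1.174) = 0.1245 × 42.6 × 0.8066 = 4.278 mg/L.
Minimum DO = C_s − D_c = 9.69 − 4.278 = 5.412 mg/L.
x_c = v t_c = 1.17 m/s × 1.174 d × 86400 s/d = 118700 m ≈ 119 km.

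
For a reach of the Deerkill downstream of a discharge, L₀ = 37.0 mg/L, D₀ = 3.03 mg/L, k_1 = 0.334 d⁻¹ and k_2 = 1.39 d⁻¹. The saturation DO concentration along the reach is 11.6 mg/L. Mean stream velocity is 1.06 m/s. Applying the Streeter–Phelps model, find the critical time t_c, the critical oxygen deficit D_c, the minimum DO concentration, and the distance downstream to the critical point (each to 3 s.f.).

t_c ≈ 1.07 d; D_c ≈ 6.23 mg/L; min DO ≈ 5.37 mg/L; x_c ≈ 97.7 km

At the critical point dD/dt = 0, so k_1 L₀ e^(−k_1 t) = k_2 D. Substituting D(t) from the Streeter–Phelps equation and solving for t gives
t_c = ln[(k_2/k_1)(1 − D₀(k_2−k_1)/(k_1 L₀))] / (k_2−k_1).
Here k_2−k_1 = 1.056 d⁻¹ and 1 − D₀(k_2−k_1)/(k_1 L₀) = 1 − 3.03×1.056/(0.334×37.0) = 0.7411, so
t_c = ln(4.162 × 0.7411) / 1.056 = 1.126 / 1.056 = 1.067 d.
D_c = (k_1/k_2) L₀ e^(−k_1 t_c) = (0.334/1.39) × 37.0 × e^(−0.334×1.067) = 0.2403 × 37.0 × 0.7003 = 6.226 mg/L.
Minimum DO = C_s − D_c = 11.6 − 6.226 = 5.374 mg/L.
x_c = v t_c = 1.06 m/s × 1.067 d × 86400 s/d = 97680 m ≈ 97.7 km.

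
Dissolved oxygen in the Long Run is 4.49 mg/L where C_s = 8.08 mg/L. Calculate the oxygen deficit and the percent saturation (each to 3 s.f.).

D ≈ 3.59 mg/L; 55.6 % saturation

D = C_s − C = 8.08 − 4.49 = 3.59 mg/L.
% saturation = 4.49/8.08 × 100 = 55.6 %.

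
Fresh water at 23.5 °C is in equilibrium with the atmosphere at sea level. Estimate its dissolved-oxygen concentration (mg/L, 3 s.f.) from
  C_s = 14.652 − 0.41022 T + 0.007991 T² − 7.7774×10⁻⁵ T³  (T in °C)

C_s = 14.652 − 0.41022×23.5 + 0.007991×23.5² − 7.7774×10⁻⁵×23.5³ = 8.416 mg/L.

C_s ≈ 8.42 mg/L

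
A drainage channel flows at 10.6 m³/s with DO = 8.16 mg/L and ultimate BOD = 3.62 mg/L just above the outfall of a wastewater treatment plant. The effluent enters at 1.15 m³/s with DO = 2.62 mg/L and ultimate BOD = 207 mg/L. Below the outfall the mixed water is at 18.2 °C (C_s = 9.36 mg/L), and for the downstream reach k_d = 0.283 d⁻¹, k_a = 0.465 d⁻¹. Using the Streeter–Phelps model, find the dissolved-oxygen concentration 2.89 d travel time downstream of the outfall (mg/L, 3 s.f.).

Mixed DO = (10.6×8.16 + 1.15×2.62)/(10.6+1.15) = 89.51/11.75 = 7.618 mg/L.
Mixed L₀ = (10.6×3.62 + 1.15×207)/(11.75) = 276.4/11.75 = 23.53 mg/L.
Initial deficit D₀ = C_s − DO₀ = 9.36 − 7.618 = 1.742 mg/L.
D(2.89) = [0.283×23.53/(0.465−0.283)](e^(−0.283×2.89) − e^(−0.465×2.89)) + 1.742 e^(−0.465×2.89)
= 36.58 × (0.4414 − 0.2608) + 1.742 × 0.2608 = 7.058 mg/L.
DO = 9.36 − 7.058 = 2.302 mg/L.

DO ≈ 2.30 mg/L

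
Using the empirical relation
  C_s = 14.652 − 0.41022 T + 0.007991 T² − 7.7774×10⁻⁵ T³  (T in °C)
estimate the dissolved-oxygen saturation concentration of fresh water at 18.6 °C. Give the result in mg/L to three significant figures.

C_s = 14.652 − 0.41022×18.6 + 0.007991×18.6² − 7.7774×10⁻⁵×18.6³ = 9.286 mg/L.

C_s ≈ 9.29 mg/L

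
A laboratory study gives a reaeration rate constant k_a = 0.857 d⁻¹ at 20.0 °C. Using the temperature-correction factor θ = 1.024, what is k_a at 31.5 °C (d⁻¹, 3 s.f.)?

k_a ≈ 1.13 d⁻¹

k_a(T₂) = k_a(T₁) · θ^(T₂−T₁) = 0.857 × 1.024^(31.5−20.0)
= 0.857 × 1.024^11.5 = 0.857 × 1.314 = 1.126 d⁻¹.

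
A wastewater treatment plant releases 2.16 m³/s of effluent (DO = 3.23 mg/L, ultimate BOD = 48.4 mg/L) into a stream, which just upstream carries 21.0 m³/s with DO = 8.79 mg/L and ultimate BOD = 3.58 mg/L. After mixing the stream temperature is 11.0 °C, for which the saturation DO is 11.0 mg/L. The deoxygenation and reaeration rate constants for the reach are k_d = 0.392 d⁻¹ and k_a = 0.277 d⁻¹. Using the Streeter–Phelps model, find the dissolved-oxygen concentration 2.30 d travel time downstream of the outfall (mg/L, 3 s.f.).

Mixed DO = (21.0×8.79 + 2.16×3.23)/(21.0+2.16) = 191.6/23.16 = 8.271 mg/L.
Mixed L₀ = (21.0×3.58 + 2.16×48.4)/(23.16) = 179.7/23.16 = 7.760 mg/L.
Initial deficit D₀ = C_s − DO₀ = 11.0 − 8.271 = 2.729 mg/L.
D(2.30) = [0.392×7.760/(0.277−0.392)](e^(−0.392×2.30) − e^(−0.277×2.30)) + 2.729 e^(−0.277×2.30)
= -26.45 × (0.4059 − 0.5288) + 2.729 × 0.5288 = 4.694 mg/L.
DO = 11.0 − 4.694 = 6.306 mg/L.

DO ≈ 6.31 mg/L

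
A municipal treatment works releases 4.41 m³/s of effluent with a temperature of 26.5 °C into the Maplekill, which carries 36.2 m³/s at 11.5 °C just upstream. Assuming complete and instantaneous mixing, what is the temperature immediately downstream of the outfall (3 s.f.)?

13.1 °C

Flow-weighted mixing: C = (Q_r C_r + Q_w C_w)/(Q_r + Q_w)
= (36.2×11.5 + 4.41×26.5)/(36.2 + 4.41) = 533.2/40.61 = 13.13 °C.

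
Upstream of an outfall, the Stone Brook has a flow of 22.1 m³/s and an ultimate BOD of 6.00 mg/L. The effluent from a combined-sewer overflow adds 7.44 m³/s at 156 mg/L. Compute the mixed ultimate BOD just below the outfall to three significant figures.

Flow-weighted mixing: C = (Q_r C_r + Q_w C_w)/(Q_r + Q_w)
= (22.1×6.00 + 7.44×156)/(22.1 + 7.44) = 1293/29.54 = 43.78 mg/L.

43.8 mg/L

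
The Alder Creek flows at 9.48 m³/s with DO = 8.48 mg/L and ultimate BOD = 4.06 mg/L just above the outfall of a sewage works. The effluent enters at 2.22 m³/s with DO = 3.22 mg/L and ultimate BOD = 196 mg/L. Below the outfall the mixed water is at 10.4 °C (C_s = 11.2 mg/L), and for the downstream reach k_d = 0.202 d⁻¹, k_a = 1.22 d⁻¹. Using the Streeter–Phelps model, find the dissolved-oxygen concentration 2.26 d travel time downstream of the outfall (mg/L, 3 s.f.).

DO ≈ 6.39 mg/L

Mixed DO = (9.48×8.48 + 2.22×3.22)/(9.48+2.22) = 87.54/11.70 = 7.482 mg/L.
Mixed L₀ = (9.48×4.06 + 2.22×196)/(11.70) = 473.6/11.70 = 40.48 mg/L.
Initial deficit D₀ = C_s − DO₀ = 11.2 − 7.482 = 3.718 mg/L.
D(2.26) = [0.202×40.48/(1.22−0.202)](e^(−0.202×2.26) − e^(−1.22×2.26)) + 3.718 e^(−1.22×2.26)
= 8.032 × (0.6335 − 0.06347) + 3.718 × 0.06347 = 4.814 mg/L.
DO = 11.2 − 4.814 = 6.386 mg/L.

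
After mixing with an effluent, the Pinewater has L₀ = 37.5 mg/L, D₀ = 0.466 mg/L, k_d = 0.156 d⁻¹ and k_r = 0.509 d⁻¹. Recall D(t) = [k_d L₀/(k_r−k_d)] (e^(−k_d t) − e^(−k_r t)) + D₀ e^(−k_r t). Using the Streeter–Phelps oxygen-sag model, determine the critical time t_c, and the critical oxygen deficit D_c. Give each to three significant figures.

t_c ≈ 3.27 d; D_c ≈ 6.90 mg/L

With k_r/k_d = 3.263 and 1 − D₀(k_r−k_d)/(k_d L₀) = 0.9719,
t_c = ln(3.263 × 0.9719) / (0.509 − 0.156) = ln(3.171) / 0.3530 = 1.154/0.3530 = 3.269 d.
D_c = (k_d/k_r) L₀ e^(−k_d t_c) = (0.156/0.509) × 37.5 × e^(−0.156×3.269) = 0.3065 × 37.5 × 0.6005 = 6.901 mg/L.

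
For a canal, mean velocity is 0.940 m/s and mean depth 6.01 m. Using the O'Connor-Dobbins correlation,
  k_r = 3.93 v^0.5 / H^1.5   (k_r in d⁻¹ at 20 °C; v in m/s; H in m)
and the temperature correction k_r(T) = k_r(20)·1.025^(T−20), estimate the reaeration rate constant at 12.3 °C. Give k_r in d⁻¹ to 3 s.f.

k_r ≈ 0.214 d⁻¹

k_r(20) = 3.93 × 0.940^0.5 / 6.01^1.5 = 3.93 × 0.9695 / 14.73 = 0.2586 d⁻¹.
k_r(12.3) = 0.2586 × 1.025^(12.3−20) = 0.2586 × 0.8268 = 0.2138 d⁻¹.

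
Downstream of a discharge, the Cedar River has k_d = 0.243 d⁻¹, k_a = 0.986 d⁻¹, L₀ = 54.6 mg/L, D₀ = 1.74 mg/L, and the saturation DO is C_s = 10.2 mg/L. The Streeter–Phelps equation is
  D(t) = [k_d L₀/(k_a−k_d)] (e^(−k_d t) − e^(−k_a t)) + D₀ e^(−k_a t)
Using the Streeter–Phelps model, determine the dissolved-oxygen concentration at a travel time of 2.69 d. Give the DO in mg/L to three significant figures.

k_d L₀/(k_a−k_d) = 0.243×54.6/(0.986−0.243) = 13.27/0.7430 = 17.86 mg/L.
e^(−k_d t) = e^(−0.243×2.690) = 0.5201; e^(−k_a t) = e^(−0.986×2.690) = 0.07049.
D = 17.86 × (0.5201 − 0.07049) + 1.74 × 0.07049 = 8.029 + 0.1226 = 8.152 mg/L.
DO = C_s − D = 10.2 − 8.152 = 2.048 mg/L.

DO ≈ 2.05 mg/L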